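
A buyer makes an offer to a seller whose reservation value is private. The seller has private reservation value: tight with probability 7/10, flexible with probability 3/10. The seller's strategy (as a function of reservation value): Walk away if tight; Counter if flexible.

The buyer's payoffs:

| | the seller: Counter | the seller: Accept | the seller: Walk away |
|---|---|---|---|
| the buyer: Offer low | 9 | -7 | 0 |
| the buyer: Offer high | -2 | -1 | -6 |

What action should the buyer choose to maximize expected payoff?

Offer low

Compute the buyer's expected payoff for each action, taking the expectation over the seller's type.
E[Offer low] = 7/10·(0) + 3/10·(9) = 27/10
E[Offer high] = 7/10·(-6) + 3/10·(-2) = -24/5
Best response: Offer low (27/10 is the largest).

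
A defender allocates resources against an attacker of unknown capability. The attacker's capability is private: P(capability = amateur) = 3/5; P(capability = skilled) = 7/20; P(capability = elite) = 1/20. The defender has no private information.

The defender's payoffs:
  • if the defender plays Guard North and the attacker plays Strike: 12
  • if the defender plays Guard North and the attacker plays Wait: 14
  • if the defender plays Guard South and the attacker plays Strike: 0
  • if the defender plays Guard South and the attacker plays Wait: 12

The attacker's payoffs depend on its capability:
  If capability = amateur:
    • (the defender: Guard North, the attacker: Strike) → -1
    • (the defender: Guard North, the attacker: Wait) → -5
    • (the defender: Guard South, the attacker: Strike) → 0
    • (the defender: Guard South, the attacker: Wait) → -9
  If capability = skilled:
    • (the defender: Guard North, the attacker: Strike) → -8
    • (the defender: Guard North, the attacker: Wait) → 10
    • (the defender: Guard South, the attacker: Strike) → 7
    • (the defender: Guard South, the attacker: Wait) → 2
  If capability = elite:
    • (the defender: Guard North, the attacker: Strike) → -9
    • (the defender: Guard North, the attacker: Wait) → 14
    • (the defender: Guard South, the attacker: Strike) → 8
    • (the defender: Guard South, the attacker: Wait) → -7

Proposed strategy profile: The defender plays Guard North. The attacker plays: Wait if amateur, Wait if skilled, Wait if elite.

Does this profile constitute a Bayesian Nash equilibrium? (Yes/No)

No

The defender plays Guard North: E[Guard North] = 3/5·(14) + 7/20·(14) + 1/20·(14) = 14; E[Guard South] = 12. Best-responding. ✓
The attacker (capability amateur), facing Guard North: Strike gives -1, Wait gives -5. Proposed Wait is not best — profitable deviation exists. ✗
The attacker (capability skilled), facing Guard North: Strike gives -8, Wait gives 10. Proposed Wait is best. ✓
The attacker (capability elite), facing Guard North: Strike gives -9, Wait gives 14. Proposed Wait is best. ✓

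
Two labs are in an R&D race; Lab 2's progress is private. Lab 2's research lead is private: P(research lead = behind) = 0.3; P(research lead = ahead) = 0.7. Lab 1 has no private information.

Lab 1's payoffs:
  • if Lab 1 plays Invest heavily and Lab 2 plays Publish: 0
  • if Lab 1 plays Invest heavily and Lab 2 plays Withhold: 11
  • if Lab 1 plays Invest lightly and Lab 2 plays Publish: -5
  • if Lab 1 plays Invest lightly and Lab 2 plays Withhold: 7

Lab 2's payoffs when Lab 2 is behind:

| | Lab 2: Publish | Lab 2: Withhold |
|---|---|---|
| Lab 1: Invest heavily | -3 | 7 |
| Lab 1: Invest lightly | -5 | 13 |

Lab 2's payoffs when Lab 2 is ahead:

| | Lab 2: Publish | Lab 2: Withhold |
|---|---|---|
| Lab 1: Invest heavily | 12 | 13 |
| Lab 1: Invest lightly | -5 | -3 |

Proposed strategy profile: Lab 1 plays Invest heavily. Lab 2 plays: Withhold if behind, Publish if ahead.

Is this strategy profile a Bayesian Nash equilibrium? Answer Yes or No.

A profile is a BNE iff every type of every player is best-responding given beliefs about the other side.
Lab 1 plays Invest heavily: E[Invest heavily] = 0.3·(11) + 0.7·(0) = 3.3; E[Invest lightly] = -1.4. Best-responding. ✓
Lab 2 (research lead behind), facing Invest heavily: Publish gives -3, Withhold gives 7. Proposed Withhold is best. ✓
Lab 2 (research lead ahead), facing Invest heavily: Publish gives 12, Withhold gives 13. Proposed Publish is not best — profitable deviation exists. ✗

No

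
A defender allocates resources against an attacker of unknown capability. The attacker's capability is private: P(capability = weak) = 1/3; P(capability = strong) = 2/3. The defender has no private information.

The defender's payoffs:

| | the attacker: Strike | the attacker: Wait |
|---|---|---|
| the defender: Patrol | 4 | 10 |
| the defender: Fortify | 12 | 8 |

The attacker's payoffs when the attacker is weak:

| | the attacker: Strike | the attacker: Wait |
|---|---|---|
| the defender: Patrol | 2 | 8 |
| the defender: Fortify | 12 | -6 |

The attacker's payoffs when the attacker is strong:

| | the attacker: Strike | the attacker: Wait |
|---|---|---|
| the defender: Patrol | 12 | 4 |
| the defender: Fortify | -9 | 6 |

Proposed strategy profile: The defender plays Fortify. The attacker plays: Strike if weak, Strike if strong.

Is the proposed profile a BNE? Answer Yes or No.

A profile is a BNE iff every type of every player is best-responding given beliefs about the other side.
The defender plays Fortify: E[Fortify] = 1/3·(12) + 2/3·(12) = 12; E[Patrol] = 4. Best-responding. ✓
The attacker (capability weak), facing Fortify: Strike gives 12, Wait gives -6. Proposed Strike is best. ✓
The attacker (capability strong), facing Fortify: Strike gives -9, Wait gives 6. Proposed Strike is not best — profitable deviation exists. ✗

No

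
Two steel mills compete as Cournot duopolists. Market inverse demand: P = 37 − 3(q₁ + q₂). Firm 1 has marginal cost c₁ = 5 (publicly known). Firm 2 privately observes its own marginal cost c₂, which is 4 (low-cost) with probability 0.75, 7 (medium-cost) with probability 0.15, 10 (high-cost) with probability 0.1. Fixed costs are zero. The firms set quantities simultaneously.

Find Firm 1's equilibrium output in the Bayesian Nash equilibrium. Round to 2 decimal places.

Type-c best response for Firm 2: q₂(c) = (37 − c)/6 − q₁/2.
Firm 1 maximizes expected profit; its first-order condition is 37 − 6q₁ − 3E[q₂] − 5 = 0.
Substituting E[q₂] and solving: E[c₂] = 5.05, so q₁ = (37 − 2·5 + 5.05)/9 = 3.56111.

3.56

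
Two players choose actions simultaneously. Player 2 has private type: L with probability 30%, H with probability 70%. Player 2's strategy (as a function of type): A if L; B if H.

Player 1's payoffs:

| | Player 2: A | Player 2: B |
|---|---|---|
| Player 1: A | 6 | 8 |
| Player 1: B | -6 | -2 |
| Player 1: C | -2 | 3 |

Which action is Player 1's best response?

A

E[A] = 0.3·(6) + 0.7·(8) = 7.4
E[B] = 0.3·(-6) + 0.7·(-2) = -3.2
E[C] = 0.3·(-2) + 0.7·(3) = 1.5
Best response: A (7.4 is the largest).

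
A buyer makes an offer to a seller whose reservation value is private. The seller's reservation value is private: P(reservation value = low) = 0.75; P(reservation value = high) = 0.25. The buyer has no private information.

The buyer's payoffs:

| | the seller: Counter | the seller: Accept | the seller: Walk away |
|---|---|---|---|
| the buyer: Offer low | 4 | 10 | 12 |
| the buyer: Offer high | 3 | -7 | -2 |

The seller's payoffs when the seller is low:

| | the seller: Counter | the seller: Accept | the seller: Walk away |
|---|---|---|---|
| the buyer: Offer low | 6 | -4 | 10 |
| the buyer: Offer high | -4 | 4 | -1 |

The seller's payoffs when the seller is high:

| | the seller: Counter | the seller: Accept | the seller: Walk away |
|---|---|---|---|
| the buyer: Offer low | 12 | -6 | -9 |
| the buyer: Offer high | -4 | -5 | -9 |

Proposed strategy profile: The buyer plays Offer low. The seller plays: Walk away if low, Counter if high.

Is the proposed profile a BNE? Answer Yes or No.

Yes

A profile is a BNE iff every type of every player is best-responding given beliefs about the other side.
The buyer plays Offer low: E[Offer low] = 0.75·(12) + 0.25·(4) = 10; E[Offer high] = -0.75. Best-responding. ✓
The seller (reservation value low), facing Offer low: Counter gives 6, Accept gives -4, Walk away gives 10. Proposed Walk away is best. ✓
The seller (reservation value high), facing Offer low: Counter gives 12, Accept gives -6, Walk away gives -9. Proposed Counter is best. ✓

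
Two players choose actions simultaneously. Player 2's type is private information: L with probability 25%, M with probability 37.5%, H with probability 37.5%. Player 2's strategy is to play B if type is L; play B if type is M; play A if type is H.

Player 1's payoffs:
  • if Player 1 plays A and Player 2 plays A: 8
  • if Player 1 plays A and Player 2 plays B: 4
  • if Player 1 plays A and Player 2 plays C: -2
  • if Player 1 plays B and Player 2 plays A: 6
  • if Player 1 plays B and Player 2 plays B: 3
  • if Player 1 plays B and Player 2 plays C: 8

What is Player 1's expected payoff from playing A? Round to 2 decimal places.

Take the expectation over Player 2's type, weighting each type's action by its prior probability.
E[A] = 0.25·4 + 0.375·4 + 0.375·8 = 1 + 1.5 + 3 = 5.5

5.50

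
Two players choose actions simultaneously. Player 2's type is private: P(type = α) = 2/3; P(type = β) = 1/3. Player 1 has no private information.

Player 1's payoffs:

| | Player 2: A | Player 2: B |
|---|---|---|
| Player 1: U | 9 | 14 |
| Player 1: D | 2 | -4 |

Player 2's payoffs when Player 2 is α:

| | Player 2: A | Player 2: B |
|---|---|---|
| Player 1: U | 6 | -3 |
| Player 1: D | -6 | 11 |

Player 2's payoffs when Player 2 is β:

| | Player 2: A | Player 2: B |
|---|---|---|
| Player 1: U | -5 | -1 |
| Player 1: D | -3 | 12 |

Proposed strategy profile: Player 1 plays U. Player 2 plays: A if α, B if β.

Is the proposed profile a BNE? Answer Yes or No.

Yes

Player 1 plays U: E[U] = 2/3·(9) + 1/3·(14) = 32/3; E[D] = 0. Best-responding. ✓
Player 2 (type α), facing U: A gives 6, B gives -3. Proposed A is best. ✓
Player 2 (type β), facing U: A gives -5, B gives -1. Proposed B is best. ✓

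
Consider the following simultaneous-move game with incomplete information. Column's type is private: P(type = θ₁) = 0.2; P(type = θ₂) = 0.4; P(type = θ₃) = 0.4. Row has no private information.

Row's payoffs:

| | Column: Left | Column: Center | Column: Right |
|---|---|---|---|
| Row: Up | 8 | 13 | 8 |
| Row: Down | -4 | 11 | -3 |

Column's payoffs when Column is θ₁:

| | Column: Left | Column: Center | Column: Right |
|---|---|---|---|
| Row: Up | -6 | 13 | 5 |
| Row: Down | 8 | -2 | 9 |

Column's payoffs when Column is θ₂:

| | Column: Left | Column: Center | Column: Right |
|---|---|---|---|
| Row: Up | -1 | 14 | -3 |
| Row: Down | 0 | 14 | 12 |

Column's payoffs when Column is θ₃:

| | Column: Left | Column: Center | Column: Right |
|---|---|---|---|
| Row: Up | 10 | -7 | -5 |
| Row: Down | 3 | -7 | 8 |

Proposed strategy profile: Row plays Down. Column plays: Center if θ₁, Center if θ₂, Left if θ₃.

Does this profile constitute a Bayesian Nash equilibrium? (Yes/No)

No

Row plays Down: E[Down] = 0.2·(11) + 0.4·(11) + 0.4·(-4) = 5; E[Up] = 11. Not best-responding. ✗
Column (type θ₁), facing Down: Left gives 8, Center gives -2, Right gives 9. Proposed Center is not best — profitable deviation exists. ✗
Column (type θ₂), facing Down: Left gives 0, Center gives 14, Right gives 12. Proposed Center is best. ✓
Column (type θ₃), facing Down: Left gives 3, Center gives -7, Right gives 8. Proposed Left is not best — profitable deviation exists. ✗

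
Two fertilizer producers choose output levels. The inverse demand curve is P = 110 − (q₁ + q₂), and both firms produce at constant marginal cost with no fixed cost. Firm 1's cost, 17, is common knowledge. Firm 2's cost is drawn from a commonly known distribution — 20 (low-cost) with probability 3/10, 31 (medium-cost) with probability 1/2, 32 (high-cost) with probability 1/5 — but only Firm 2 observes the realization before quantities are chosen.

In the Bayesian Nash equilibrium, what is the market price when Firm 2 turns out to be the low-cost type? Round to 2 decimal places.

47.68

Type-c best response for Firm 2: q₂(c) = (110 − c)/2 − q₁/2.
Firm 1 maximizes expected profit; its first-order condition is 110 − 2q₁ − E[q₂] − 17 = 0.
Substituting E[q₂] and solving: E[c₂] = 27.9, so q₁ = (110 − 2·17 + 27.9)/3 = 34.6333.
q₂(low-cost) = 27.6833, so P = 110 − (34.6333 + 27.6833) = 47.6833.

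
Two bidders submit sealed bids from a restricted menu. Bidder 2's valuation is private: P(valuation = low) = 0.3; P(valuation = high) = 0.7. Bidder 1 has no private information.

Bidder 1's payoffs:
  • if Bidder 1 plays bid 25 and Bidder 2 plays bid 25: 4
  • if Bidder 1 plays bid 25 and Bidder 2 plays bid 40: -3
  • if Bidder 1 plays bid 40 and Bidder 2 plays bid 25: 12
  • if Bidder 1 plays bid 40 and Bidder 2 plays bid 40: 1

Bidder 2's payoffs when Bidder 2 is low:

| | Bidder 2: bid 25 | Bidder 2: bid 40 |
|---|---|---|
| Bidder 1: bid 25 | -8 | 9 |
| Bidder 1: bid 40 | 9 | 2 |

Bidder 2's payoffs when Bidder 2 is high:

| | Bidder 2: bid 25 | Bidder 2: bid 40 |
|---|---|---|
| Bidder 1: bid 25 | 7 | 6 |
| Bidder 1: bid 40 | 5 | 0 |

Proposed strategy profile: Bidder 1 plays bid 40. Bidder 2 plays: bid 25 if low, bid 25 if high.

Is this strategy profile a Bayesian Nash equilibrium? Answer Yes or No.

Yes

A profile is a BNE iff every type of every player is best-responding given beliefs about the other side.
Bidder 1 plays bid 40: E[bid 40] = 0.3·(12) + 0.7·(12) = 12; E[bid 25] = 4. Best-responding. ✓
Bidder 2 (valuation low), facing bid 40: bid 25 gives 9, bid 40 gives 2. Proposed bid 25 is best. ✓
Bidder 2 (valuation high), facing bid 40: bid 25 gives 5, bid 40 gives 0. Proposed bid 25 is best. ✓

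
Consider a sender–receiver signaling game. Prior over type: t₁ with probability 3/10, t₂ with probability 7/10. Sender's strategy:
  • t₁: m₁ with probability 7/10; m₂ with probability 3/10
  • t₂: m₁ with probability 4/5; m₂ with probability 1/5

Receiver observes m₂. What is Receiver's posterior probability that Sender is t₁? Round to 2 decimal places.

P(m₂) = (3/10)·(3/10) + (7/10)·(1/5) = 23/100
P(t₁ | m₂) = ((3/10)·(3/10)) / (23/100) = (9/100) / (23/100) = 9/23

0.39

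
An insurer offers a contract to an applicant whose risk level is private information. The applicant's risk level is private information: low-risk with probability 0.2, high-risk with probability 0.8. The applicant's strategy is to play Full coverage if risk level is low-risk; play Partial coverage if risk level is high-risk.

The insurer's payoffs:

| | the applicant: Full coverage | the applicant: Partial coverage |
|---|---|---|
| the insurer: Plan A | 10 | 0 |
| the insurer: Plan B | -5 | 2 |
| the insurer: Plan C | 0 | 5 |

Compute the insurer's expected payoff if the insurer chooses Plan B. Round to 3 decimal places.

0.600

E[Plan B] = 0.2·(-5) + 0.8·2 = (-1) + 1.6 = 0.6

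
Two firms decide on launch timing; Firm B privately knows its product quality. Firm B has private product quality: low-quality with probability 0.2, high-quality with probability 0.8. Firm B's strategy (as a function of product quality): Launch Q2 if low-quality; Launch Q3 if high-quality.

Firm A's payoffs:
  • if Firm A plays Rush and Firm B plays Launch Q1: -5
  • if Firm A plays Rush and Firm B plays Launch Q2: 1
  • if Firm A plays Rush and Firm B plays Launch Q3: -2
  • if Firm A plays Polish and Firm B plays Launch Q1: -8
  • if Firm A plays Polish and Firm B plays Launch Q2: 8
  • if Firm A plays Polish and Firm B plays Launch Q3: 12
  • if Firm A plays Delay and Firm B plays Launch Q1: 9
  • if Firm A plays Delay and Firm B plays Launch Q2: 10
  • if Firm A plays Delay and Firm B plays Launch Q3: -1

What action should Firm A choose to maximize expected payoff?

E[Rush] = 0.2·(1) + 0.8·(-2) = -1.4
E[Polish] = 0.2·(8) + 0.8·(12) = 11.2
E[Delay] = 0.2·(10) + 0.8·(-1) = 1.2
Best response: Polish (11.2 is the largest).

Polish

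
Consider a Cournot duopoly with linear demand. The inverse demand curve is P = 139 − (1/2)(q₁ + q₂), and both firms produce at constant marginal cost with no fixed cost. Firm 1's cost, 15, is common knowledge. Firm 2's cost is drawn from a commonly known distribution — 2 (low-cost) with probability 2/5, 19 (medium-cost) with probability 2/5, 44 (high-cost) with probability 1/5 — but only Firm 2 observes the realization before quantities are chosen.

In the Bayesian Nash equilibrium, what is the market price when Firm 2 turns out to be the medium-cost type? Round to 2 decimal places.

Firm 2 with cost c maximizes (139 − (1/2)(q₁+q₂) − c)·q₂, giving q₂(c) = (139 − c − (1/2)q₁).
E[c₂] = 2/5·2 + 2/5·19 + 1/5·44 = 17.2
Firm 1's FOC against E[q₂] yields q₁ = (139 − 2·15 + E[c₂])/(3/2) = (139 − 30 + 17.2)/(3/2) = 84.1333.
q₂(medium-cost) = 77.9333, so P = 139 − (1/2)·(84.1333 + 77.9333) = 57.9667.

57.97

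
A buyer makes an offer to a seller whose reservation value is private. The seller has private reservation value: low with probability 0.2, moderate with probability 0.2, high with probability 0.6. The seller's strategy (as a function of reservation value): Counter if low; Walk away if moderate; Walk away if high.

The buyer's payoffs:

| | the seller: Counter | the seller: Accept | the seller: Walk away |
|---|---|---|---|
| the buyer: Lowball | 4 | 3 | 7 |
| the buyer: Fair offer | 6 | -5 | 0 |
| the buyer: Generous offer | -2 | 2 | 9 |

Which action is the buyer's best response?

Compute the buyer's expected payoff for each action, taking the expectation over the seller's type.
E[Lowball] = 0.2·(4) + 0.2·(7) + 0.6·(7) = 6.4
E[Fair offer] = 0.2·(6) + 0.2·(0) + 0.6·(0) = 1.2
E[Generous offer] = 0.2·(-2) + 0.2·(9) + 0.6·(9) = 6.8
Best response: Generous offer (6.8 is the largest).

Generous offer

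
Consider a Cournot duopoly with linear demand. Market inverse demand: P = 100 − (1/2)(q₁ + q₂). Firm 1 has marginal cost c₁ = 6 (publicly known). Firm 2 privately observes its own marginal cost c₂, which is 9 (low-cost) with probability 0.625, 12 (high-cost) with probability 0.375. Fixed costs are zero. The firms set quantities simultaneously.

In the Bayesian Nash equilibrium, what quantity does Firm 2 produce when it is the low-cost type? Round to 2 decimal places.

Type-c best response for Firm 2: q₂(c) = (100 − c) − q₁/2.
Firm 1 maximizes expected profit; its first-order condition is 100 − q₁ − (1/2)E[q₂] − 6 = 0.
Substituting E[q₂] and solving: E[c₂] = 10.125, so q₁ = (100 − 2·6 + 10.125)/(3/2) = 65.4167.
q₂(low-cost) = (100 − 9 − (1/2)·65.4167) = 58.2917.

58.29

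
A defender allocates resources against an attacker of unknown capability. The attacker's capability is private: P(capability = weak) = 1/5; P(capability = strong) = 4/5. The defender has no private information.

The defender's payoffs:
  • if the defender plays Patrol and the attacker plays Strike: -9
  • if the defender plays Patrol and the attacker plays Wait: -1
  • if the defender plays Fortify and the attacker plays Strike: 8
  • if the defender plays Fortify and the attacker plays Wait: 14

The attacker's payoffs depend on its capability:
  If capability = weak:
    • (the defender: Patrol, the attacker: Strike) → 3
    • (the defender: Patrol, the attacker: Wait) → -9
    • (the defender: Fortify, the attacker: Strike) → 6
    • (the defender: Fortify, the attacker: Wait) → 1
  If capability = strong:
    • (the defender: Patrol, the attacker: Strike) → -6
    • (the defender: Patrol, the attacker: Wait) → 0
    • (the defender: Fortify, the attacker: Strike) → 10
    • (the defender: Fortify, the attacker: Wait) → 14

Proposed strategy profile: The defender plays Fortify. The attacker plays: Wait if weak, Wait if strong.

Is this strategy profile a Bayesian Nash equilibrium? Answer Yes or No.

No

The defender plays Fortify: E[Fortify] = 1/5·(14) + 4/5·(14) = 14; E[Patrol] = -1. Best-responding. ✓
The attacker (capability weak), facing Fortify: Strike gives 6, Wait gives 1. Proposed Wait is not best — profitable deviation exists. ✗
The attacker (capability strong), facing Fortify: Strike gives 10, Wait gives 14. Proposed Wait is best. ✓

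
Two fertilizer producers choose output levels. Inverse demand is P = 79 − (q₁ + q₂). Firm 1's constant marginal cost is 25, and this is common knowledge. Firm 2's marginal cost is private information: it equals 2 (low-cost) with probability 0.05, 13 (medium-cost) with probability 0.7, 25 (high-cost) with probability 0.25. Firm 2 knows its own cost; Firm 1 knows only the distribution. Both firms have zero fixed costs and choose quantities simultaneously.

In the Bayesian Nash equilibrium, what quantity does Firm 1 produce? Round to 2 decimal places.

Type-c best response for Firm 2: q₂(c) = (79 − c)/2 − q₁/2.
Firm 1 maximizes expected profit; its first-order condition is 79 − 2q₁ − E[q₂] − 25 = 0.
Substituting E[q₂] and solving: E[c₂] = 15.45, so q₁ = (79 − 2·25 + 15.45)/3 = 14.8167.

14.82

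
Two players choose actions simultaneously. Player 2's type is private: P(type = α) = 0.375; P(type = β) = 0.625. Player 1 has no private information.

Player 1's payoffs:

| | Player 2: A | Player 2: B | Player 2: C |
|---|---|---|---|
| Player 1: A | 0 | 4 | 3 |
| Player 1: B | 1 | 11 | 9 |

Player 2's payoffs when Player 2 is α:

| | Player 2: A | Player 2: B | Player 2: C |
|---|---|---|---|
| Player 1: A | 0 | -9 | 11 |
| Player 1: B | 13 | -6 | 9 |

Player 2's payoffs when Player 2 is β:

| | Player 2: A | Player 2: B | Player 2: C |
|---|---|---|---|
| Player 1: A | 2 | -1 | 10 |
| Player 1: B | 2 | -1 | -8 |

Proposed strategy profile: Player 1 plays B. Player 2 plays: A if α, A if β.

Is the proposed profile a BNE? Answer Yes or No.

A profile is a BNE iff every type of every player is best-responding given beliefs about the other side.
Player 1 plays B: E[B] = 0.375·(1) + 0.625·(1) = 1; E[A] = 0. Best-responding. ✓
Player 2 (type α), facing B: A gives 13, B gives -6, C gives 9. Proposed A is best. ✓
Player 2 (type β), facing B: A gives 2, B gives -1, C gives -8. Proposed A is best. ✓

Yes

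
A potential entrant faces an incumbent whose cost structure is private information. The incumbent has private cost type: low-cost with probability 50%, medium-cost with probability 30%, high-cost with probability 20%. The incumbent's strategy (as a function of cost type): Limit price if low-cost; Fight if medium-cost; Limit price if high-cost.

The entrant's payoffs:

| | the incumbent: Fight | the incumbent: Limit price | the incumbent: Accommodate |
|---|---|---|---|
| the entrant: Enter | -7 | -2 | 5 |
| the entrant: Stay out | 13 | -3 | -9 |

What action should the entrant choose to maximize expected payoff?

E[Enter] = 0.5·(-2) + 0.3·(-7) + 0.2·(-2) = -3.5
E[Stay out] = 0.5·(-3) + 0.3·(13) + 0.2·(-3) = 1.8
Best response: Stay out (1.8 is the largest).

Stay out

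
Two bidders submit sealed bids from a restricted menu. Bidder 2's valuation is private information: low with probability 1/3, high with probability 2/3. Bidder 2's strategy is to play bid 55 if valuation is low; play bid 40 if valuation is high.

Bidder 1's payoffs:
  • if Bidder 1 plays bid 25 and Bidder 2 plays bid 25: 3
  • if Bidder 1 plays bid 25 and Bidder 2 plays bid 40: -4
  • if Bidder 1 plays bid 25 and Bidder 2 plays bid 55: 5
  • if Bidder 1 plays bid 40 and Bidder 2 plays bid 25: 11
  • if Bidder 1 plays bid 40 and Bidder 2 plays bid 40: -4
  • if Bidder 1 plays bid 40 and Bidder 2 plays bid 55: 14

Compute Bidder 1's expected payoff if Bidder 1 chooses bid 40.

2

Take the expectation over Bidder 2's valuation, weighting each type's action by its prior probability.
E[bid 40] = 1/3·14 + 2/3·(-4) = 14/3 + (-8/3) = 2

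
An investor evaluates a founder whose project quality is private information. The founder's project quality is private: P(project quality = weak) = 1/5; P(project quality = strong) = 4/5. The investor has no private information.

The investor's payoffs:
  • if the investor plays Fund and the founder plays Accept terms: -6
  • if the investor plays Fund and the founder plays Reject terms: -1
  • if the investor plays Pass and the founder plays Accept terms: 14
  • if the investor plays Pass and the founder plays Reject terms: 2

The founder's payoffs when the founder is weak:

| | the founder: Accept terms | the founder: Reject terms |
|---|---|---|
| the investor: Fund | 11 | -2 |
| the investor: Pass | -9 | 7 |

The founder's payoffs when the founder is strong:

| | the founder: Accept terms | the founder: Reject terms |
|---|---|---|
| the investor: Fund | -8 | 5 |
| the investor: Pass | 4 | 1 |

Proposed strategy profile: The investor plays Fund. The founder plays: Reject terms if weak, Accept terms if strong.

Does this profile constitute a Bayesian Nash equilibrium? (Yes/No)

No

The investor plays Fund: E[Fund] = 1/5·(-1) + 4/5·(-6) = -5; E[Pass] = 58/5. Not best-responding. ✗
The founder (project quality weak), facing Fund: Accept terms gives 11, Reject terms gives -2. Proposed Reject terms is not best — profitable deviation exists. ✗
The founder (project quality strong), facing Fund: Accept terms gives -8, Reject terms gives 5. Proposed Accept terms is not best — profitable deviation exists. ✗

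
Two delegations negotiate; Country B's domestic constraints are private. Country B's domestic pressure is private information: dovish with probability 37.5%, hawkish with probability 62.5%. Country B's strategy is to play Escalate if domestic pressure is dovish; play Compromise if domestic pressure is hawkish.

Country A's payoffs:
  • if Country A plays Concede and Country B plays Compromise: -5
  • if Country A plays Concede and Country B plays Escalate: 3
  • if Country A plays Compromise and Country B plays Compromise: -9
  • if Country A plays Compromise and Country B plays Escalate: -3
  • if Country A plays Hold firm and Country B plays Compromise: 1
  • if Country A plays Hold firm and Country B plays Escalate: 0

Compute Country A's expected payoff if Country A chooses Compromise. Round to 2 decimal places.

-6.75

Take the expectation over Country B's domestic pressure, weighting each type's action by its prior probability.
E[Compromise] = 0.375·(-3) + 0.625·(-9) = (-1.125) + (-5.625) = -6.75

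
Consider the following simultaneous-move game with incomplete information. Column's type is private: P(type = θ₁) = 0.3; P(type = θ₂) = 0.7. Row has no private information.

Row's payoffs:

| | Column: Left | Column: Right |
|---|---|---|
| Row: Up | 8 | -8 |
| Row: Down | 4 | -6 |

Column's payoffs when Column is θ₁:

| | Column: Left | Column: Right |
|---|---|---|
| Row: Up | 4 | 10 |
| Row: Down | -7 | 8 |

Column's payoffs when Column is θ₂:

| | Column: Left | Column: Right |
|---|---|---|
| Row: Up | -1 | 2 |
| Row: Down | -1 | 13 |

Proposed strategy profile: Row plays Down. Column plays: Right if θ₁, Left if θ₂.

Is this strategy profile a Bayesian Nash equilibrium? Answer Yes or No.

A profile is a BNE iff every type of every player is best-responding given beliefs about the other side.
Row plays Down: E[Down] = 0.3·(-6) + 0.7·(4) = 1; E[Up] = 3.2. Not best-responding. ✗
Column (type θ₁), facing Down: Left gives -7, Right gives 8. Proposed Right is best. ✓
Column (type θ₂), facing Down: Left gives -1, Right gives 13. Proposed Left is not best — profitable deviation exists. ✗

No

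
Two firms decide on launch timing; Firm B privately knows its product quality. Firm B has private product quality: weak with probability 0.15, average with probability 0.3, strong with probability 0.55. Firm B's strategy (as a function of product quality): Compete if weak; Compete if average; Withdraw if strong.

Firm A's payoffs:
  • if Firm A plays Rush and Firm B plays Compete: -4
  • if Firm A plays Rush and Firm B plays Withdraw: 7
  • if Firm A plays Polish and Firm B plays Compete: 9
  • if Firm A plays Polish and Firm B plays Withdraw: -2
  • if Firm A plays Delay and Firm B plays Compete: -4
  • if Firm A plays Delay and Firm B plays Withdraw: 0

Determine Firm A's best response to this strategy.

Compute Firm A's expected payoff for each action, taking the expectation over Firm B's type.
E[Rush] = 0.15·(-4) + 0.3·(-4) + 0.55·(7) = 2.05
E[Polish] = 0.15·(9) + 0.3·(9) + 0.55·(-2) = 2.95
E[Delay] = 0.15·(-4) + 0.3·(-4) + 0.55·(0) = -1.8
Best response: Polish (2.95 is the largest).

Polish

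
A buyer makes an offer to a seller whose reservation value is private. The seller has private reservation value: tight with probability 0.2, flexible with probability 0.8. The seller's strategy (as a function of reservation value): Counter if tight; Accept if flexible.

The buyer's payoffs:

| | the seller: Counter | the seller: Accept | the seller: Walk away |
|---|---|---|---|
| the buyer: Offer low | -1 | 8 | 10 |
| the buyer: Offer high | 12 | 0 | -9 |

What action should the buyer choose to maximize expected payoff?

Offer low

E[Offer low] = 0.2·(-1) + 0.8·(8) = 6.2
E[Offer high] = 0.2·(12) + 0.8·(0) = 2.4
Best response: Offer low (6.2 is the largest).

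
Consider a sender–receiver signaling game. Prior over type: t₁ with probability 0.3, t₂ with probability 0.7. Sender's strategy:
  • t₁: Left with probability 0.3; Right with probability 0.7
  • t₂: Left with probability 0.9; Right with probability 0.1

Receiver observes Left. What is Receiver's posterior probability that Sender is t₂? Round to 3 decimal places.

Apply Bayes' rule using the sender's strategy as the likelihood.
P(Left) = 0.3·0.3 + 0.7·0.9 = 0.72
P(t₂ | Left) = (0.7·0.9) / 0.72 = 0.63 / 0.72 = 0.875

0.875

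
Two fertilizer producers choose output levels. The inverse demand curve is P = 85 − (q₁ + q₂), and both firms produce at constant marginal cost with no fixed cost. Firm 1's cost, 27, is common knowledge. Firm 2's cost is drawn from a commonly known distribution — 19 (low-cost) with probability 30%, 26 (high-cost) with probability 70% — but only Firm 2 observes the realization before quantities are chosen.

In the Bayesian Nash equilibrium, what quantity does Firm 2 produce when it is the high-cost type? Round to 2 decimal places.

20.35

Firm 2 with cost c maximizes (85 − (q₁+q₂) − c)·q₂, giving q₂(c) = (85 − c − q₁)/2.
E[c₂] = 0.3·19 + 0.7·26 = 23.9
Firm 1's FOC against E[q₂] yields q₁ = (85 − 2·27 + E[c₂])/3 = (85 − 54 + 23.9)/3 = 18.3.
q₂(high-cost) = (85 − 26 − 18.3)/2 = 20.35.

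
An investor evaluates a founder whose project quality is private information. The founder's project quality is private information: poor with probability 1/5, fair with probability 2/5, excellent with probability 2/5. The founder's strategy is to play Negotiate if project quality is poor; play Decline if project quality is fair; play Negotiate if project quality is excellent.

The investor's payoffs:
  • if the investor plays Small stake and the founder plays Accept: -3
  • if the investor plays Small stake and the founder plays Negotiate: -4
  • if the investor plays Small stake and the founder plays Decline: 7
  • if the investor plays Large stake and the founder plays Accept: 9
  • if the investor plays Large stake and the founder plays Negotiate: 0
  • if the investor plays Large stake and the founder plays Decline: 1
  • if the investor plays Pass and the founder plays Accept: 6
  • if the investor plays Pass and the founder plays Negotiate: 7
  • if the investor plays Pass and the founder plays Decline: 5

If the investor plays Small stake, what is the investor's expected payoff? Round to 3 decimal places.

0.400

Take the expectation over the founder's project quality, weighting each type's action by its prior probability.
E[Small stake] = 1/5·(-4) + 2/5·7 + 2/5·(-4) = (-4/5) + 14/5 + (-8/5) = 2/5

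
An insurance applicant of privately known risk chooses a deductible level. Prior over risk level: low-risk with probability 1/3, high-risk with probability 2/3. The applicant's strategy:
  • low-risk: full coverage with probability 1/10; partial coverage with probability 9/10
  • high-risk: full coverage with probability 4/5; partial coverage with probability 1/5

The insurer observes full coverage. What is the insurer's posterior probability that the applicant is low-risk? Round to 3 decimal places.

0.059

Apply Bayes' rule using the sender's strategy as the likelihood.
P(full coverage) = (1/3)·(1/10) + (2/3)·(4/5) = 17/30
P(low-risk | full coverage) = ((1/3)·(1/10)) / (17/30) = (1/30) / (17/30) = 1/17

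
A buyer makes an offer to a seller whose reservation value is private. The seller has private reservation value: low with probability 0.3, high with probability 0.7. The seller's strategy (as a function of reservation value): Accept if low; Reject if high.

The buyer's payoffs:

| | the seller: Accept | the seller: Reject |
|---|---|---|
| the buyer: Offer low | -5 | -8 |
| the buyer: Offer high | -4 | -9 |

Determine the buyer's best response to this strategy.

E[Offer low] = 0.3·(-5) + 0.7·(-8) = -7.1
E[Offer high] = 0.3·(-4) + 0.7·(-9) = -7.5
Best response: Offer low (-7.1 is the largest).

Offer low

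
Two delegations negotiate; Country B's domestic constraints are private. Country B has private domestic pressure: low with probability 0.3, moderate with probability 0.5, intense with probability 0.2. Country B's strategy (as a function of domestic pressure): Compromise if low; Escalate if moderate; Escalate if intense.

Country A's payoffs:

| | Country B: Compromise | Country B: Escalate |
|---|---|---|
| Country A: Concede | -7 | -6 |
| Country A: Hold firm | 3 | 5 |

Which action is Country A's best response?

Hold firm

E[Concede] = 0.3·(-7) + 0.5·(-6) + 0.2·(-6) = -6.3
E[Hold firm] = 0.3·(3) + 0.5·(5) + 0.2·(5) = 4.4
Best response: Hold firm (4.4 is the largest).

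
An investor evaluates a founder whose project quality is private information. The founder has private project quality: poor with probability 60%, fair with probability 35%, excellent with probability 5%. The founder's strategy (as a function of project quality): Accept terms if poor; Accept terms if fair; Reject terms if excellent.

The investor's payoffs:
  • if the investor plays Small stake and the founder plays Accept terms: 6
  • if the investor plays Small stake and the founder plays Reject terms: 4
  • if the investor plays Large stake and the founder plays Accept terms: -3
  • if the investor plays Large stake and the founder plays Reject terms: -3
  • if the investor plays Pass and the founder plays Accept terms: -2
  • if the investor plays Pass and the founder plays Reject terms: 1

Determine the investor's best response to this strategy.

Small stake

Compute the investor's expected payoff for each action, taking the expectation over the founder's type.
E[Small stake] = 0.6·(6) + 0.35·(6) + 0.05·(4) = 5.9
E[Large stake] = 0.6·(-3) + 0.35·(-3) + 0.05·(-3) = -3
E[Pass] = 0.6·(-2) + 0.35·(-2) + 0.05·(1) = -1.85
Best response: Small stake (5.9 is the largest).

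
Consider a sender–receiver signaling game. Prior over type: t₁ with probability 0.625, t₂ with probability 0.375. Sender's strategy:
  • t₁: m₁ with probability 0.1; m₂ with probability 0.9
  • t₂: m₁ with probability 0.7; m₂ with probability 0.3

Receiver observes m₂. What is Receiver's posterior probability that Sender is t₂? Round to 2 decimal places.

0.17

Apply Bayes' rule using the sender's strategy as the likelihood.
P(m₂) = 0.625·0.9 + 0.375·0.3 = 0.675
P(t₂ | m₂) = (0.375·0.3) / 0.675 = 0.1125 / 0.675 = 0.166667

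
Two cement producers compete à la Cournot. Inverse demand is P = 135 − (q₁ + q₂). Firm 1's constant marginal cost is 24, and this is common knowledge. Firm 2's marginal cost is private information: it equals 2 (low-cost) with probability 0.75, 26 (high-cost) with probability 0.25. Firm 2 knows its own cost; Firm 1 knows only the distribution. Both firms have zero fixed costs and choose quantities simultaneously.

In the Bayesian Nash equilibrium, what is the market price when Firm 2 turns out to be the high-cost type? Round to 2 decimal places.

Each type of Firm 2 best-responds to q₁; Firm 1 best-responds to the expected q₂ over Firm 2's types.
Firm 2 with cost c maximizes (135 − (q₁+q₂) − c)·q₂, giving q₂(c) = (135 − c − q₁)/2.
E[c₂] = 0.75·2 + 0.25·26 = 8
Firm 1's FOC against E[q₂] yields q₁ = (135 − 2·24 + E[c₂])/3 = (135 − 48 + 8)/3 = 31.6667.
q₂(high-cost) = 38.6667, so P = 135 − (31.6667 + 38.6667) = 64.6667.

64.67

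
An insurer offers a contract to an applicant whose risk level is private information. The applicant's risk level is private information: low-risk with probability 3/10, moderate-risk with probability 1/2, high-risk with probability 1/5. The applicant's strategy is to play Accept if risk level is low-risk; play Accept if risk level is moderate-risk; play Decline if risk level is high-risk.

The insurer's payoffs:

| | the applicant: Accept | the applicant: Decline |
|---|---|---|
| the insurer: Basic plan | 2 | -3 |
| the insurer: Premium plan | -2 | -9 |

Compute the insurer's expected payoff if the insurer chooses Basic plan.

1

Take the expectation over the applicant's risk level, weighting each type's action by its prior probability.
E[Basic plan] = 3/10·2 + 1/2·2 + 1/5·(-3) = 3/5 + 1 + (-3/5) = 1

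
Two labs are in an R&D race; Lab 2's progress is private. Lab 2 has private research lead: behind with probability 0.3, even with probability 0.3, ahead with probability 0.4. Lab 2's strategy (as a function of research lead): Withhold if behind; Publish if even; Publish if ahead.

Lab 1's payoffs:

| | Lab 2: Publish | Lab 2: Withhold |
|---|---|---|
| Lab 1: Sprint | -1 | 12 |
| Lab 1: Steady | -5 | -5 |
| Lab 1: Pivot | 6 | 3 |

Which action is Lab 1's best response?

Pivot

E[Sprint] = 0.3·(12) + 0.3·(-1) + 0.4·(-1) = 2.9
E[Steady] = 0.3·(-5) + 0.3·(-5) + 0.4·(-5) = -5
E[Pivot] = 0.3·(3) + 0.3·(6) + 0.4·(6) = 5.1
Best response: Pivot (5.1 is the largest).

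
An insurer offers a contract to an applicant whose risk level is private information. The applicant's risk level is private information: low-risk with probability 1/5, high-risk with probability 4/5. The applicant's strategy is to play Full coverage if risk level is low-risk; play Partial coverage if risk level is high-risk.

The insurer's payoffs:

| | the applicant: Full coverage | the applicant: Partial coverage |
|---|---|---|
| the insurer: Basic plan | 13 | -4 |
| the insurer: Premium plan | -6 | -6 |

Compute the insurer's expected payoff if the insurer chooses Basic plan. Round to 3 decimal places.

-0.600

E[Basic plan] = 1/5·13 + 4/5·(-4) = 13/5 + (-16/5) = -3/5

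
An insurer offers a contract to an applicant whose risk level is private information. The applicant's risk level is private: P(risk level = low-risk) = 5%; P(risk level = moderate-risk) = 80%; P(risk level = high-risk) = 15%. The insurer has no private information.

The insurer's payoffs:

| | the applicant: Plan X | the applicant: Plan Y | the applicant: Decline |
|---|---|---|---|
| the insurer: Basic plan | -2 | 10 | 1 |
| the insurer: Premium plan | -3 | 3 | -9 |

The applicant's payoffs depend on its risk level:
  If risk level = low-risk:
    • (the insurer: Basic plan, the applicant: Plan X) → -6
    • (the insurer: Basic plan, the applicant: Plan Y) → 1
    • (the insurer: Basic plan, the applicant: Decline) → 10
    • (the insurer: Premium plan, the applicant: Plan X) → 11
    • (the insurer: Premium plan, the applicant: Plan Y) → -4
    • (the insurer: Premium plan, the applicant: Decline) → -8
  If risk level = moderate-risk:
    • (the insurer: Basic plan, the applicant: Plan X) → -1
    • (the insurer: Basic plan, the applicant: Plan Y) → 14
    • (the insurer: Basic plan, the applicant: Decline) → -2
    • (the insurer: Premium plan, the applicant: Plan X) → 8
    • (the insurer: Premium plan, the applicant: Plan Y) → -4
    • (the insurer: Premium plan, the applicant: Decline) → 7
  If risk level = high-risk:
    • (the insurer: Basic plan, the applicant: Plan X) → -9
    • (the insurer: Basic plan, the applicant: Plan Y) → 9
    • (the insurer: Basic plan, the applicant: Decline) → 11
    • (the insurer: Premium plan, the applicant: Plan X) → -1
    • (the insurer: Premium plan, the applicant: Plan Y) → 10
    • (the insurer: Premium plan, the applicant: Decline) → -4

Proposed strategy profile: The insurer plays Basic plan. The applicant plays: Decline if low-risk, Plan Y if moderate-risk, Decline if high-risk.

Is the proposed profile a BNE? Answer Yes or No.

Yes

A profile is a BNE iff every type of every player is best-responding given beliefs about the other side.
The insurer plays Basic plan: E[Basic plan] = 0.05·(1) + 0.8·(10) + 0.15·(1) = 8.2; E[Premium plan] = 0.6. Best-responding. ✓
The applicant (risk level low-risk), facing Basic plan: Plan X gives -6, Plan Y gives 1, Decline gives 10. Proposed Decline is best. ✓
The applicant (risk level moderate-risk), facing Basic plan: Plan X gives -1, Plan Y gives 14, Decline gives -2. Proposed Plan Y is best. ✓
The applicant (risk level high-risk), facing Basic plan: Plan X gives -9, Plan Y gives 9, Decline gives 11. Proposed Decline is best. ✓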